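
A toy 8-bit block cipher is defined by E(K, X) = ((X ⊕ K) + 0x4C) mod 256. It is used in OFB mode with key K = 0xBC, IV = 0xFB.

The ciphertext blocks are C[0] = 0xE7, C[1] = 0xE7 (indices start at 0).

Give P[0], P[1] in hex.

P[0] = 0x74, P[1] = 0x9C

OFB decryption: S_i = E(K, S_{i−1}) with S_{−1} = IV; P_i = C_i ⊕ S_i.
P[0]: S = E(K, 0xFB) = 0x93; 0xE7 ⊕ 0x93 = 0x74.
P[1]: S = E(K, 0x93) = 0x7B; 0xE7 ⊕ 0x7B = 0x9C.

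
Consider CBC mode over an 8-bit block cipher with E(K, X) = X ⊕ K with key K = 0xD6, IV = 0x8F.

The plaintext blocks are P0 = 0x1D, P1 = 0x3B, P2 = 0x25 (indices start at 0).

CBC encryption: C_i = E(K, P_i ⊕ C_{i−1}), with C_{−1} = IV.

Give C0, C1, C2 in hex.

C0: P0 ⊕ 0x8F = 0x92; E(K, 0x92) = 0x44.
C1: P1 ⊕ 0x44 = 0x7F; E(K, 0x7F) = 0xA9.
C2: P2 ⊕ 0xA9 = 0x8C; E(K, 0x8C) = 0x5A.

C0 = 0x44, C1 = 0xA9, C2 = 0x5A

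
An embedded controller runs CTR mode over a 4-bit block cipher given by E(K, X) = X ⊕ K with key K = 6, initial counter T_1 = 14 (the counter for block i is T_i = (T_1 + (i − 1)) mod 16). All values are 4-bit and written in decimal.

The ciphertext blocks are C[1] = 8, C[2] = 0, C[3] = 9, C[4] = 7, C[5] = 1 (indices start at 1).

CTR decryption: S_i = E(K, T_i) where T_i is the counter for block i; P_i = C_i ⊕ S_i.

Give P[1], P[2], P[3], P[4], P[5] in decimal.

P[1]: T = 14, S = E(K, T) = 8; 8 ⊕ 8 = 0.
P[2]: T = 15, S = E(K, T) = 9; 0 ⊕ 9 = 9.
P[3]: T = 0, S = E(K, T) = 6; 9 ⊕ 6 = 15.
P[4]: T = 1, S = E(K, T) = 7; 7 ⊕ 7 = 0.
P[5]: T = 2, S = E(K, T) = 4; 1 ⊕ 4 = 5.

P[1] = 0, P[2] = 9, P[3] = 15, P[4] = 0, P[5] = 5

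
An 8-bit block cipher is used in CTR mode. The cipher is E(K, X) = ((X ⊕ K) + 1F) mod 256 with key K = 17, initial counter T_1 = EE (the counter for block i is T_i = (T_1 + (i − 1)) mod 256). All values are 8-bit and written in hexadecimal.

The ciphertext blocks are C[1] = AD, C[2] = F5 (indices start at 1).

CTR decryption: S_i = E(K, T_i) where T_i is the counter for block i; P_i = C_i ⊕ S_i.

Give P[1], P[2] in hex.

P[1]: T = EE, S = E(K, T) = 18; AD ⊕ 18 = B5.
P[2]: T = EF, S = E(K, T) = 17; F5 ⊕ 17 = E2.

P[1] = B5, P[2] = E2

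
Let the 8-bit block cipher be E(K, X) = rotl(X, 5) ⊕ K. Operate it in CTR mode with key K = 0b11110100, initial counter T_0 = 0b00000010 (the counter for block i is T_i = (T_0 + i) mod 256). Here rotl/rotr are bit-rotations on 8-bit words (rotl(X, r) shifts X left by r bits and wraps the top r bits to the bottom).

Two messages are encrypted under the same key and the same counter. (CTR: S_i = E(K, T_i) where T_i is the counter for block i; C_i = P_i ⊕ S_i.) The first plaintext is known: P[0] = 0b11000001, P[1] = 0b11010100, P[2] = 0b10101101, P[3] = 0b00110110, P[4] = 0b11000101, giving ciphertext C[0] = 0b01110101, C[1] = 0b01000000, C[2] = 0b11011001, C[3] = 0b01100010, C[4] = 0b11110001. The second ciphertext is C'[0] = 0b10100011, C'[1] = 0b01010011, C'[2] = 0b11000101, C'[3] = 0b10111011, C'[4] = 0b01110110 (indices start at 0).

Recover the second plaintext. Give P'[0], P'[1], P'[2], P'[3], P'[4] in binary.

P'[0] = 0b00010111, P'[1] = 0b11000111, P'[2] = 0b10110001, P'[3] = 0b11101111, P'[4] = 0b01000010

In CTR with a reused counter, both messages share the same keystream S_i, so C_i ⊕ C'_i = P_i ⊕ P'_i and thus P'_i = P_i ⊕ C_i ⊕ C'_i.
P'[0]: 0b11000001 ⊕ 0b01110101 ⊕ 0b10100011 = 0b00010111.
P'[1]: 0b11010100 ⊕ 0b01000000 ⊕ 0b01010011 = 0b11000111.
P'[2]: 0b10101101 ⊕ 0b11011001 ⊕ 0b11000101 = 0b10110001.
P'[3]: 0b00110110 ⊕ 0b01100010 ⊕ 0b10111011 = 0b11101111.
P'[4]: 0b11000101 ⊕ 0b11110001 ⊕ 0b01110110 = 0b01000010.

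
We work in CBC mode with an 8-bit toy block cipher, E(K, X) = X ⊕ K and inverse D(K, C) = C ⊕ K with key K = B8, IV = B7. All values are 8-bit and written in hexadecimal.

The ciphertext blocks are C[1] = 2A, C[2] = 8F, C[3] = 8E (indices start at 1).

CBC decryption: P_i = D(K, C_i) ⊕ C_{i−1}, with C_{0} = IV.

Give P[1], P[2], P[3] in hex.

P[1] = 25, P[2] = 1D, P[3] = B9

P[1]: D(K, 2A) = 92; 92 ⊕ B7 = 25.
P[2]: D(K, 8F) = 37; 37 ⊕ 2A = 1D.
P[3]: D(K, 8E) = 36; 36 ⊕ 8F = B9.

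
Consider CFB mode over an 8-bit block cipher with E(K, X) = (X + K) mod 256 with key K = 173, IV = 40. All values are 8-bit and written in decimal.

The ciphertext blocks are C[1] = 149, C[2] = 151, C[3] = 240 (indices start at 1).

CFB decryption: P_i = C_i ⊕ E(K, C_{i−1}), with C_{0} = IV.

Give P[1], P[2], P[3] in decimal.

P[1]: E(K, 40) = 213; 149 ⊕ 213 = 64.
P[2]: E(K, 149) = 66; 151 ⊕ 66 = 213.
P[3]: E(K, 151) = 68; 240 ⊕ 68 = 180.

P[1] = 64, P[2] = 213, P[3] = 180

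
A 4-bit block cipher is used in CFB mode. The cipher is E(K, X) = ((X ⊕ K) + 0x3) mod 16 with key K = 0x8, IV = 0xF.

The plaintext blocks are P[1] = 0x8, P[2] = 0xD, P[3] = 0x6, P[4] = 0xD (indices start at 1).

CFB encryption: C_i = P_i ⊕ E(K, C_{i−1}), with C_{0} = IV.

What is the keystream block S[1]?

0xA

C[1]: E(K, 0xF) = 0xA; 0x8 ⊕ 0xA = 0x2.
So S[1] = 0xA.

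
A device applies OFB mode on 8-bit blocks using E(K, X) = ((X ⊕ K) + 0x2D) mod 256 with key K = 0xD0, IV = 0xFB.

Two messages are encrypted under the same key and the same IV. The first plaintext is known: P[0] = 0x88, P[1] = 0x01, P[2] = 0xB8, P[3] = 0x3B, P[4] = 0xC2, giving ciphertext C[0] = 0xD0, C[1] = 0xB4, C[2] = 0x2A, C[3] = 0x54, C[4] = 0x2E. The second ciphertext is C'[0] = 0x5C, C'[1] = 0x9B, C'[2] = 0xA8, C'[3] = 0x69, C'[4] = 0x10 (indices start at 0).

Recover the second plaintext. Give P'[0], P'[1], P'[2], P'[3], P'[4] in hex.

In OFB with a reused IV, both messages share the same keystream S_i, so C_i ⊕ C'_i = P_i ⊕ P'_i and thus P'_i = P_i ⊕ C_i ⊕ C'_i.
P'[0]: 0x88 ⊕ 0xD0 ⊕ 0x5C = 0x04.
P'[1]: 0x01 ⊕ 0xB4 ⊕ 0x9B = 0x2E.
P'[2]: 0xB8 ⊕ 0x2A ⊕ 0xA8 = 0x3A.
P'[3]: 0x3B ⊕ 0x54 ⊕ 0x69 = 0x06.
P'[4]: 0xC2 ⊕ 0x2E ⊕ 0x10 = 0xFC.

P'[0] = 0x04, P'[1] = 0x2E, P'[2] = 0x3A, P'[3] = 0x06, P'[4] = 0xFC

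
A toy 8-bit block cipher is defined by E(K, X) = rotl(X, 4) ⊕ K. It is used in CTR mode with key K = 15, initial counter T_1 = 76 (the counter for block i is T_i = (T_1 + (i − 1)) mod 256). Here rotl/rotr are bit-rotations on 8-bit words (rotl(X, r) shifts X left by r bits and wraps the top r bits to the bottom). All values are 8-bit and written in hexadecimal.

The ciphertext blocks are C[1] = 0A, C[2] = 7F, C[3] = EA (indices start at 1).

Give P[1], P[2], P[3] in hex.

P[1] = 78, P[2] = 1D, P[3] = 78

CTR decryption: S_i = E(K, T_i) where T_i is the counter for block i; P_i = C_i ⊕ S_i.
P[1]: T = 76, S = E(K, T) = 72; 0A ⊕ 72 = 78.
P[2]: T = 77, S = E(K, T) = 62; 7F ⊕ 62 = 1D.
P[3]: T = 78, S = E(K, T) = 92; EA ⊕ 92 = 78.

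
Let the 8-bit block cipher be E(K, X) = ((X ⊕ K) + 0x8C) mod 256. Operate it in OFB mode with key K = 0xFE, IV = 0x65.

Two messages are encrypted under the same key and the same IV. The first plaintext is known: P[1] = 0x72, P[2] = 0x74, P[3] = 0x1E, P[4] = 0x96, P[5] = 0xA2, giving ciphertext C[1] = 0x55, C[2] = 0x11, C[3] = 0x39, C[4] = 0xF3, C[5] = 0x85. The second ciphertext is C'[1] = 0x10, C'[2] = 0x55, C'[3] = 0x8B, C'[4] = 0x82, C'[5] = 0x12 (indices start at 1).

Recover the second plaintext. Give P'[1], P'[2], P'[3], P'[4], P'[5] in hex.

In OFB with a reused IV, both messages share the same keystream S_i, so C_i ⊕ C'_i = P_i ⊕ P'_i and thus P'_i = P_i ⊕ C_i ⊕ C'_i.
P'[1]: 0x72 ⊕ 0x55 ⊕ 0x10 = 0x37.
P'[2]: 0x74 ⊕ 0x11 ⊕ 0x55 = 0x30.
P'[3]: 0x1E ⊕ 0x39 ⊕ 0x8B = 0xAC.
P'[4]: 0x96 ⊕ 0xF3 ⊕ 0x82 = 0xE7.
P'[5]: 0xA2 ⊕ 0x85 ⊕ 0x12 = 0x35.

P'[1] = 0x37, P'[2] = 0x30, P'[3] = 0xAC, P'[4] = 0xE7, P'[5] = 0x35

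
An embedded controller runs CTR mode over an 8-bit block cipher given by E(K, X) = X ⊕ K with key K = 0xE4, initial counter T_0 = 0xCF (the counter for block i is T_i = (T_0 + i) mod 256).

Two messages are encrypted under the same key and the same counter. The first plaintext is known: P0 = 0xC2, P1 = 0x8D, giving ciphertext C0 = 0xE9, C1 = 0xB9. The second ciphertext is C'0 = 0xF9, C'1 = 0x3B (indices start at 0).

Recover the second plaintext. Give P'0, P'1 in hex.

P'0 = 0xD2, P'1 = 0x0F

In CTR with a reused counter, both messages share the same keystream S_i, so C_i ⊕ C'_i = P_i ⊕ P'_i and thus P'_i = P_i ⊕ C_i ⊕ C'_i.
P'0: 0xC2 ⊕ 0xE9 ⊕ 0xF9 = 0xD2.
P'1: 0x8D ⊕ 0xB9 ⊕ 0x3B = 0x0F.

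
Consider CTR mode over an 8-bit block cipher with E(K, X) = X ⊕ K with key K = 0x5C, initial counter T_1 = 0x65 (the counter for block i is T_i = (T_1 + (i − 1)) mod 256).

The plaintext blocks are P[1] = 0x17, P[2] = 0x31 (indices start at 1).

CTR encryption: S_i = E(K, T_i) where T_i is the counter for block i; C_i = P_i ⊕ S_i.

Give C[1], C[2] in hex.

C[1]: T = 0x65, S = E(K, T) = 0x39; 0x17 ⊕ 0x39 = 0x2E.
C[2]: T = 0x66, S = E(K, T) = 0x3A; 0x31 ⊕ 0x3A = 0x0B.

C[1] = 0x2E, C[2] = 0x0B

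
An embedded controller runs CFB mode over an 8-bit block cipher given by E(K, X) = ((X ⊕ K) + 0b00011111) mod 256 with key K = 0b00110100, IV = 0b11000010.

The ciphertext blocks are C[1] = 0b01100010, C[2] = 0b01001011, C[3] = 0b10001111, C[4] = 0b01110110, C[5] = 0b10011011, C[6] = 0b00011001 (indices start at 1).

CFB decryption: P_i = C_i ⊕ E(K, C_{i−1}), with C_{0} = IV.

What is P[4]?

P[4] = 0b10101100

P[4]: E(K, 0b10001111) = 0b11011010; 0b01110110 ⊕ 0b11011010 = 0b10101100.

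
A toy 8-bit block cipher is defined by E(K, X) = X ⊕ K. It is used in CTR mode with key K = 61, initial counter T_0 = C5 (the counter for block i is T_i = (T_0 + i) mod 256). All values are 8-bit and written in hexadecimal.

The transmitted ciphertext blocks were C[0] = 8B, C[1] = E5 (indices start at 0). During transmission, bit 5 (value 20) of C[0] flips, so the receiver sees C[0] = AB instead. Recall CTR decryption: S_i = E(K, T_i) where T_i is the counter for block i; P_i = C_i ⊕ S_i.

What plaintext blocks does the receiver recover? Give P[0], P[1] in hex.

Only C[0] changed, to AB. In CTR, a change in C_i flips the same bit in P_i only; the keystream is unaffected. Decrypting the received ciphertext:
P[0]: T = C5, S = E(K, T) = A4; AB ⊕ A4 = 0F.
P[1]: T = C6, S = E(K, T) = A7; E5 ⊕ A7 = 42.
Blocks that differ from the original plaintext: P[0].

P[0] = 0F, P[1] = 42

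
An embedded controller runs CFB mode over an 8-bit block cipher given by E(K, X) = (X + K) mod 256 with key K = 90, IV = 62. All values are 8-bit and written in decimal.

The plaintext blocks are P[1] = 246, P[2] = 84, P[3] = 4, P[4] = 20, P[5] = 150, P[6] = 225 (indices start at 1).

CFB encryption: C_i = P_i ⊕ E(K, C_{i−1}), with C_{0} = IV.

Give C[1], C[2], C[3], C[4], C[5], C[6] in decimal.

C[1]: E(K, 62) = 152; 246 ⊕ 152 = 110.
C[2]: E(K, 110) = 200; 84 ⊕ 200 = 156.
C[3]: E(K, 156) = 246; 4 ⊕ 246 = 242.
C[4]: E(K, 242) = 76; 20 ⊕ 76 = 88.
C[5]: E(K, 88) = 178; 150 ⊕ 178 = 36.
C[6]: E(K, 36) = 126; 225 ⊕ 126 = 159.

C[1] = 110, C[2] = 156, C[3] = 242, C[4] = 88, C[5] = 36, C[6] = 159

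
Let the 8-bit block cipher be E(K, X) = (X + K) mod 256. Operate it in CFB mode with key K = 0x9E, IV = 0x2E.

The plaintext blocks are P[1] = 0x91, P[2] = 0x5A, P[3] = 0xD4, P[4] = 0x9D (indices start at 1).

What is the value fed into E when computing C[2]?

CFB encryption: C_i = P_i ⊕ E(K, C_{i−1}), with C_{0} = IV.
C[1]: E(K, 0x2E) = 0xCC; 0x91 ⊕ 0xCC = 0x5D.
C[2]: E(K, 0x5D) = 0xFB; 0x5A ⊕ 0xFB = 0xA1.
So the input to E for block [2] is 0x5D.

0x5D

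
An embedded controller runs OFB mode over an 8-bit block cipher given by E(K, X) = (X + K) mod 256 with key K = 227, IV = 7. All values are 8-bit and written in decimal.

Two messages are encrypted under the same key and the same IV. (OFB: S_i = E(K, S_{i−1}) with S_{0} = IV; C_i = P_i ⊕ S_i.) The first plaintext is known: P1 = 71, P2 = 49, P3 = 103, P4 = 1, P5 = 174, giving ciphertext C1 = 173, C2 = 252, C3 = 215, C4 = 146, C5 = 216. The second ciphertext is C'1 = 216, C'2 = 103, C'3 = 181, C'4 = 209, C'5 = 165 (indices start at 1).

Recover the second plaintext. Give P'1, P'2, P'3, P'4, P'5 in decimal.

P'1 = 50, P'2 = 170, P'3 = 5, P'4 = 66, P'5 = 211

In OFB with a reused IV, both messages share the same keystream S_i, so C_i ⊕ C'_i = P_i ⊕ P'_i and thus P'_i = P_i ⊕ C_i ⊕ C'_i.
P'1: 71 ⊕ 173 ⊕ 216 = 50.
P'2: 49 ⊕ 252 ⊕ 103 = 170.
P'3: 103 ⊕ 215 ⊕ 181 = 5.
P'4: 1 ⊕ 146 ⊕ 209 = 66.
P'5: 174 ⊕ 216 ⊕ 165 = 211.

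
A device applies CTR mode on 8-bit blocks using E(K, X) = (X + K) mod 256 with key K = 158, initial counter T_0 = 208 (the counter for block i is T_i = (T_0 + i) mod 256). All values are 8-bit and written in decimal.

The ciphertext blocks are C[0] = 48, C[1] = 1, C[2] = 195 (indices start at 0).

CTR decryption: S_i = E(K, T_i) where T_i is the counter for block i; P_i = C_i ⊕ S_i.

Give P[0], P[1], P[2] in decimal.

P[0] = 94, P[1] = 110, P[2] = 179

P[0]: T = 208, S = E(K, T) = 110; 48 ⊕ 110 = 94.
P[1]: T = 209, S = E(K, T) = 111; 1 ⊕ 111 = 110.
P[2]: T = 210, S = E(K, T) = 112; 195 ⊕ 112 = 179.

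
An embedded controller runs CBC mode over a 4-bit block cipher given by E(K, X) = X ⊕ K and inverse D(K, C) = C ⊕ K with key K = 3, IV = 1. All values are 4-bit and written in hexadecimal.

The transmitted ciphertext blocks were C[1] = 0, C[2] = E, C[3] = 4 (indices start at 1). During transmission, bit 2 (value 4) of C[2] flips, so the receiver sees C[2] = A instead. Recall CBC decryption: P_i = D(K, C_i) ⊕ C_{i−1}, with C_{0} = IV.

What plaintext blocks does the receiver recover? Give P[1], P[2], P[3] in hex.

P[1] = 2, P[2] = 9, P[3] = D

Only C[2] changed, to A. In CBC, a change in C_i garbles P_i and flips the same bit in P_{i+1}. Decrypting the received ciphertext:
P[1]: D(K, 0) = 3; 3 ⊕ 1 = 2.
P[2]: D(K, A) = 9; 9 ⊕ 0 = 9.
P[3]: D(K, 4) = 7; 7 ⊕ A = D.
Blocks that differ from the original plaintext: P[2], P[3].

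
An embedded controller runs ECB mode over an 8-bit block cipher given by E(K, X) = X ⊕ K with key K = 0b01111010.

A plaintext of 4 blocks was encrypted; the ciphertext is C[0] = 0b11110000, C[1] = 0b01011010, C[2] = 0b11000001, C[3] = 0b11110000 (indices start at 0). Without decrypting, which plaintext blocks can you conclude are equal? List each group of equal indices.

P[0] = P[3]

ECB encrypts each block independently with the same key, so equal ciphertext blocks imply equal plaintext blocks.
C[0] = C[3] = 0b11110000, so P[0] = P[3].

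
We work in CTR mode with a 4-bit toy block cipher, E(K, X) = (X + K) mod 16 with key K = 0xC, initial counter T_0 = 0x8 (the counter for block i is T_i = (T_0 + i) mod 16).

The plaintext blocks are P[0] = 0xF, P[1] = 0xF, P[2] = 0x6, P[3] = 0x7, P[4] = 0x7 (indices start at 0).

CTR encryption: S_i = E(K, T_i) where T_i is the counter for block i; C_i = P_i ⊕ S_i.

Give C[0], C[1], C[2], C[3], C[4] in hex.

C[0]: T = 0x8, S = E(K, T) = 0x4; 0xF ⊕ 0x4 = 0xB.
C[1]: T = 0x9, S = E(K, T) = 0x5; 0xF ⊕ 0x5 = 0xA.
C[2]: T = 0xA, S = E(K, T) = 0x6; 0x6 ⊕ 0x6 = 0x0.
C[3]: T = 0xB, S = E(K, T) = 0x7; 0x7 ⊕ 0x7 = 0x0.
C[4]: T = 0xC, S = E(K, T) = 0x8; 0x7 ⊕ 0x8 = 0xF.

C[0] = 0xB, C[1] = 0xA, C[2] = 0x0, C[3] = 0x0, C[4] = 0xF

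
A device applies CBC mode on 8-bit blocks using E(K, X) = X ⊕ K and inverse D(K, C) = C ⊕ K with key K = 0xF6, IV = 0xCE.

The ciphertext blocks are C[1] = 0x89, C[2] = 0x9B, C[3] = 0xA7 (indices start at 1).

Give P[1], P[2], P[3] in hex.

CBC decryption: P_i = D(K, C_i) ⊕ C_{i−1}, with C_{0} = IV.
P[1]: D(K, 0x89) = 0x7F; 0x7F ⊕ 0xCE = 0xB1.
P[2]: D(K, 0x9B) = 0x6D; 0x6D ⊕ 0x89 = 0xE4.
P[3]: D(K, 0xA7) = 0x51; 0x51 ⊕ 0x9B = 0xCA.

P[1] = 0xB1, P[2] = 0xE4, P[3] = 0xCA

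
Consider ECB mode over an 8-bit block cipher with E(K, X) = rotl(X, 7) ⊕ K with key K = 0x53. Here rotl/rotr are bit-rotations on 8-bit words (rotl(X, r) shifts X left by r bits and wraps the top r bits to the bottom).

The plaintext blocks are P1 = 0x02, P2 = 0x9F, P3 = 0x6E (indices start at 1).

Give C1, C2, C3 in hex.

ECB encryption: C_i = E(K, P_i).
C1: E(K, 0x02) = 0x52.
C2: E(K, 0x9F) = 0x9C.
C3: E(K, 0x6E) = 0x64.

C1 = 0x52, C2 = 0x9C, C3 = 0x64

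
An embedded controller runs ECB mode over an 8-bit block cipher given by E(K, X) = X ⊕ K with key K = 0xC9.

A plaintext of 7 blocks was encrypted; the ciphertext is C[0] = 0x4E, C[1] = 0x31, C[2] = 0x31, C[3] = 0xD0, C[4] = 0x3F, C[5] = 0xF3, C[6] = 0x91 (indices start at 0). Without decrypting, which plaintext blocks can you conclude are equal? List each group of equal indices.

ECB encrypts each block independently with the same key, so equal ciphertext blocks imply equal plaintext blocks.
C[1] = C[2] = 0x31, so P[1] = P[2].

P[1] = P[2]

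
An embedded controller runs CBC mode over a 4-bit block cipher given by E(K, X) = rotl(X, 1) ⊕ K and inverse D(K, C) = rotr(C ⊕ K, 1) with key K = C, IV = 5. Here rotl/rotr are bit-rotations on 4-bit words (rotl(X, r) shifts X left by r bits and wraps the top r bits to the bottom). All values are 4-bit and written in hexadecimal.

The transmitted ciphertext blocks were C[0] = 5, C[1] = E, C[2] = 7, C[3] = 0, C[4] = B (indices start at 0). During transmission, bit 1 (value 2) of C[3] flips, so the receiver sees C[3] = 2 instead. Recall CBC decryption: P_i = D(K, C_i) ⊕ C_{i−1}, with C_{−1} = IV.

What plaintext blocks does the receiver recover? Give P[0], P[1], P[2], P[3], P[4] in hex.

P[0] = 9, P[1] = 4, P[2] = 3, P[3] = 0, P[4] = 9

Only C[3] changed, to 2. In CBC, a change in C_i garbles P_i and flips the same bit in P_{i+1}. Decrypting the received ciphertext:
P[0]: D(K, 5) = C; C ⊕ 5 = 9.
P[1]: D(K, E) = 1; 1 ⊕ 5 = 4.
P[2]: D(K, 7) = D; D ⊕ E = 3.
P[3]: D(K, 2) = 7; 7 ⊕ 7 = 0.
P[4]: D(K, B) = B; B ⊕ 2 = 9.
Blocks that differ from the original plaintext: P[3], P[4].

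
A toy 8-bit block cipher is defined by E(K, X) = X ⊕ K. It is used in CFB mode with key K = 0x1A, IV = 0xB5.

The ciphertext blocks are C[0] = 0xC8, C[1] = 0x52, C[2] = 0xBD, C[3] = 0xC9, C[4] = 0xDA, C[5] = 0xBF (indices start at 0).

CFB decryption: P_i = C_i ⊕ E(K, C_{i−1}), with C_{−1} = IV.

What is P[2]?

P[2]: E(K, 0x52) = 0x48; 0xBD ⊕ 0x48 = 0xF5.

P[2] = 0xF5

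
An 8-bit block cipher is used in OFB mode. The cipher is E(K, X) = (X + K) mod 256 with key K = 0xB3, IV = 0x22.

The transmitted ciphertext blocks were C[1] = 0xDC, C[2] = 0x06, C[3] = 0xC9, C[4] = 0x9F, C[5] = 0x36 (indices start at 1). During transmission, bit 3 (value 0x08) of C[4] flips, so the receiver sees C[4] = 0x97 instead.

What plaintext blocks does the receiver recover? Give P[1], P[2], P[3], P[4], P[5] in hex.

P[1] = 0x09, P[2] = 0x8E, P[3] = 0xF2, P[4] = 0x79, P[5] = 0x97

OFB decryption: S_i = E(K, S_{i−1}) with S_{0} = IV; P_i = C_i ⊕ S_i.
Only C[4] changed, to 0x97. In OFB, a change in C_i flips the same bit in P_i only; the keystream is unaffected. Decrypting the received ciphertext:
P[1]: S = E(K, 0x22) = 0xD5; 0xDC ⊕ 0xD5 = 0x09.
P[2]: S = E(K, 0xD5) = 0x88; 0x06 ⊕ 0x88 = 0x8E.
P[3]: S = E(K, 0x88) = 0x3B; 0xC9 ⊕ 0x3B = 0xF2.
P[4]: S = E(K, 0x3B) = 0xEE; 0x97 ⊕ 0xEE = 0x79.
P[5]: S = E(K, 0xEE) = 0xA1; 0x36 ⊕ 0xA1 = 0x97.
Blocks that differ from the original plaintext: P[4].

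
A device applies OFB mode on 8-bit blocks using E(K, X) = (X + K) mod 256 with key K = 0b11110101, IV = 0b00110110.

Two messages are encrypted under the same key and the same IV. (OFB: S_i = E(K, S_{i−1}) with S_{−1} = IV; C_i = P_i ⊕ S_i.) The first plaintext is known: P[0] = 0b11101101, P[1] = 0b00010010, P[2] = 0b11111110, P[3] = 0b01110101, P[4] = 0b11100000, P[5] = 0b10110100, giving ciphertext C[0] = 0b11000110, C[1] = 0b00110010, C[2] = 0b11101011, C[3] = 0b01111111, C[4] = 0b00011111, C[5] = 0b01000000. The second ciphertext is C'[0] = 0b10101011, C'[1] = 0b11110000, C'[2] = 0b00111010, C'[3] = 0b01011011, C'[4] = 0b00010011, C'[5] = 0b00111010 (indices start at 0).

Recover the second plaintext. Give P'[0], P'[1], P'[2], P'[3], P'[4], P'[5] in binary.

In OFB with a reused IV, both messages share the same keystream S_i, so C_i ⊕ C'_i = P_i ⊕ P'_i and thus P'_i = P_i ⊕ C_i ⊕ C'_i.
P'[0]: 0b11101101 ⊕ 0b11000110 ⊕ 0b10101011 = 0b10000000.
P'[1]: 0b00010010 ⊕ 0b00110010 ⊕ 0b11110000 = 0b11010000.
P'[2]: 0b11111110 ⊕ 0b11101011 ⊕ 0b00111010 = 0b00101111.
P'[3]: 0b01110101 ⊕ 0b01111111 ⊕ 0b01011011 = 0b01010001.
P'[4]: 0b11100000 ⊕ 0b00011111 ⊕ 0b00010011 = 0b11101100.
P'[5]: 0b10110100 ⊕ 0b01000000 ⊕ 0b00111010 = 0b11001110.

P'[0] = 0b10000000, P'[1] = 0b11010000, P'[2] = 0b00101111, P'[3] = 0b01010001, P'[4] = 0b11101100, P'[5] = 0b11001110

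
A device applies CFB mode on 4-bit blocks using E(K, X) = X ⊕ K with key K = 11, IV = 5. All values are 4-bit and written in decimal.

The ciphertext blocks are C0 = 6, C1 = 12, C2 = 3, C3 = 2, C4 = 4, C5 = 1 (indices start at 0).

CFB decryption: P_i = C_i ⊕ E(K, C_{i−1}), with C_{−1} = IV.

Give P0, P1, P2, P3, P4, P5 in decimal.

P0: E(K, 5) = 14; 6 ⊕ 14 = 8.
P1: E(K, 6) = 13; 12 ⊕ 13 = 1.
P2: E(K, 12) = 7; 3 ⊕ 7 = 4.
P3: E(K, 3) = 8; 2 ⊕ 8 = 10.
P4: E(K, 2) = 9; 4 ⊕ 9 = 13.
P5: E(K, 4) = 15; 1 ⊕ 15 = 14.

P0 = 8, P1 = 1, P2 = 4, P3 = 10, P4 = 13, P5 = 14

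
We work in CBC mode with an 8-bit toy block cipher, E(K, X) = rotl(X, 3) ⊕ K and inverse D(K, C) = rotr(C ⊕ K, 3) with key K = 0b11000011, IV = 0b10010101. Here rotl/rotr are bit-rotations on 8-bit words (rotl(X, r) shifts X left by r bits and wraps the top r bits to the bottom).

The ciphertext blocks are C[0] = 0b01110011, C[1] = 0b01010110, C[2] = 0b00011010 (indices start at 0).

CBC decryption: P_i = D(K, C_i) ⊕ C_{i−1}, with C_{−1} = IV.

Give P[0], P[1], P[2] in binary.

P[0] = 0b10000011, P[1] = 0b11000001, P[2] = 0b01101101

P[0]: D(K, 0b01110011) = 0b00010110; 0b00010110 ⊕ 0b10010101 = 0b10000011.
P[1]: D(K, 0b01010110) = 0b10110010; 0b10110010 ⊕ 0b01110011 = 0b11000001.
P[2]: D(K, 0b00011010) = 0b00111011; 0b00111011 ⊕ 0b01010110 = 0b01101101.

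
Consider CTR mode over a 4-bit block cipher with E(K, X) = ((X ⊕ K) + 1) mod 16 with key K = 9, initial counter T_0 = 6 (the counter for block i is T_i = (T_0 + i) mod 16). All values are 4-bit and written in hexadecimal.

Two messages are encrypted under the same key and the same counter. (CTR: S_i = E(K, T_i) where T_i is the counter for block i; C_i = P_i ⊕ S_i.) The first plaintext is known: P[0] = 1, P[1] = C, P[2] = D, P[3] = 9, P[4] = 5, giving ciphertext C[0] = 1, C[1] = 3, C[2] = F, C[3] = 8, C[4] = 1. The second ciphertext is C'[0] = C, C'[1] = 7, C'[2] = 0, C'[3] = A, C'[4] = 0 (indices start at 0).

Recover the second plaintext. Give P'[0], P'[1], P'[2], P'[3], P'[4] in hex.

In CTR with a reused counter, both messages share the same keystream S_i, so C_i ⊕ C'_i = P_i ⊕ P'_i and thus P'_i = P_i ⊕ C_i ⊕ C'_i.
P'[0]: 1 ⊕ 1 ⊕ C = C.
P'[1]: C ⊕ 3 ⊕ 7 = 8.
P'[2]: D ⊕ F ⊕ 0 = 2.
P'[3]: 9 ⊕ 8 ⊕ A = B.
P'[4]: 5 ⊕ 1 ⊕ 0 = 4.

P'[0] = C, P'[1] = 8, P'[2] = 2, P'[3] = B, P'[4] = 4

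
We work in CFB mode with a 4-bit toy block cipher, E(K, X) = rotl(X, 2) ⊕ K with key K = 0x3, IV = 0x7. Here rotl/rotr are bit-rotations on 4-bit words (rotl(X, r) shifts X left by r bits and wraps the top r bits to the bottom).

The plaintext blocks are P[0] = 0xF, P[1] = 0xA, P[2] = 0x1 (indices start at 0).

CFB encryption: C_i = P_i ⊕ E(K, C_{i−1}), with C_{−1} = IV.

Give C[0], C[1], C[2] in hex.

C[0]: E(K, 0x7) = 0xE; 0xF ⊕ 0xE = 0x1.
C[1]: E(K, 0x1) = 0x7; 0xA ⊕ 0x7 = 0xD.
C[2]: E(K, 0xD) = 0x4; 0x1 ⊕ 0x4 = 0x5.

C[0] = 0x1, C[1] = 0xD, C[2] = 0x5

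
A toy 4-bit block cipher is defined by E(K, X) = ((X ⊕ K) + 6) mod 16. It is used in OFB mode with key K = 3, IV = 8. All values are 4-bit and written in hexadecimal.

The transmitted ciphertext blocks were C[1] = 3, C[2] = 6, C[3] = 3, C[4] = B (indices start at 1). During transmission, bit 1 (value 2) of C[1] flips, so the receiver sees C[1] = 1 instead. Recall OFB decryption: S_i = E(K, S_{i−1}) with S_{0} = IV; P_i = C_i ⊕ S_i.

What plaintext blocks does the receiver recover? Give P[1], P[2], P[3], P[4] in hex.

P[1] = 0, P[2] = E, P[3] = 2, P[4] = 3

Only C[1] changed, to 1. In OFB, a change in C_i flips the same bit in P_i only; the keystream is unaffected. Decrypting the received ciphertext:
P[1]: S = E(K, 8) = 1; 1 ⊕ 1 = 0.
P[2]: S = E(K, 1) = 8; 6 ⊕ 8 = E.
P[3]: S = E(K, 8) = 1; 3 ⊕ 1 = 2.
P[4]: S = E(K, 1) = 8; B ⊕ 8 = 3.
Blocks that differ from the original plaintext: P[1].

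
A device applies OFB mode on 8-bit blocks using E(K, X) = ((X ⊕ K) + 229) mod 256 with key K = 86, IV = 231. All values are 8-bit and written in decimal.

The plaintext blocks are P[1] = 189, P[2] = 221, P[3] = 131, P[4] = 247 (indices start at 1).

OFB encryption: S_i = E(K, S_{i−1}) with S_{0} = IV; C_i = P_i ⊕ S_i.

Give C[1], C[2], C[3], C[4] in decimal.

C[1] = 43, C[2] = 120, C[3] = 91, C[4] = 132

C[1]: S = E(K, 231) = 150; 189 ⊕ 150 = 43.
C[2]: S = E(K, 150) = 165; 221 ⊕ 165 = 120.
C[3]: S = E(K, 165) = 216; 131 ⊕ 216 = 91.
C[4]: S = E(K, 216) = 115; 247 ⊕ 115 = 132.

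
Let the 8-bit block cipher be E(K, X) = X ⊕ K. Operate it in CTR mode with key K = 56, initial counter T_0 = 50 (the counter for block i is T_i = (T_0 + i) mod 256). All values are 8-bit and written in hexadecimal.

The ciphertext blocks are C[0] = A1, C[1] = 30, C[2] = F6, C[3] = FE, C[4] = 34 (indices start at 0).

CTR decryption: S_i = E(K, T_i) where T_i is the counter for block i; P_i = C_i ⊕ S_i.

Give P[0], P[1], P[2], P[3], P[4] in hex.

P[0]: T = 50, S = E(K, T) = 06; A1 ⊕ 06 = A7.
P[1]: T = 51, S = E(K, T) = 07; 30 ⊕ 07 = 37.
P[2]: T = 52, S = E(K, T) = 04; F6 ⊕ 04 = F2.
P[3]: T = 53, S = E(K, T) = 05; FE ⊕ 05 = FB.
P[4]: T = 54, S = E(K, T) = 02; 34 ⊕ 02 = 36.

P[0] = A7, P[1] = 37, P[2] = F2, P[3] = FB, P[4] = 36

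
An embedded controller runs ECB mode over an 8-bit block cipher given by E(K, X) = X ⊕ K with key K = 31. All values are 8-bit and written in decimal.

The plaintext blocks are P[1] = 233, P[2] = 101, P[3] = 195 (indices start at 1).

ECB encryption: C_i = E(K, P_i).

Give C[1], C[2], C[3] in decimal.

C[1] = 246, C[2] = 122, C[3] = 220

C[1]: E(K, 233) = 246.
C[2]: E(K, 101) = 122.
C[3]: E(K, 195) = 220.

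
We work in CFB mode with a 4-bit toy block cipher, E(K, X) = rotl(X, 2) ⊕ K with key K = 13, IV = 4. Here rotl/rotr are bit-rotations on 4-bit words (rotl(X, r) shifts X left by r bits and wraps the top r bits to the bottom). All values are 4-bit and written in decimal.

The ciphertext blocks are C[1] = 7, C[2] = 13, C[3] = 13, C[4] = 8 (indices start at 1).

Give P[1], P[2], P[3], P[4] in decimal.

CFB decryption: P_i = C_i ⊕ E(K, C_{i−1}), with C_{0} = IV.
P[1]: E(K, 4) = 12; 7 ⊕ 12 = 11.
P[2]: E(K, 7) = 0; 13 ⊕ 0 = 13.
P[3]: E(K, 13) = 10; 13 ⊕ 10 = 7.
P[4]: E(K, 13) = 10; 8 ⊕ 10 = 2.

P[1] = 11, P[2] = 13, P[3] = 7, P[4] = 2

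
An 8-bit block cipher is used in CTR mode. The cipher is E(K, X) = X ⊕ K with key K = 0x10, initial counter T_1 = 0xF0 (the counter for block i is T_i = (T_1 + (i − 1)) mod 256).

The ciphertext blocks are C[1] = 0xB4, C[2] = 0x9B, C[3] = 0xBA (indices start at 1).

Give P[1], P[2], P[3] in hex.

CTR decryption: S_i = E(K, T_i) where T_i is the counter for block i; P_i = C_i ⊕ S_i.
P[1]: T = 0xF0, S = E(K, T) = 0xE0; 0xB4 ⊕ 0xE0 = 0x54.
P[2]: T = 0xF1, S = E(K, T) = 0xE1; 0x9B ⊕ 0xE1 = 0x7A.
P[3]: T = 0xF2, S = E(K, T) = 0xE2; 0xBA ⊕ 0xE2 = 0x58.

P[1] = 0x54, P[2] = 0x7A, P[3] = 0x58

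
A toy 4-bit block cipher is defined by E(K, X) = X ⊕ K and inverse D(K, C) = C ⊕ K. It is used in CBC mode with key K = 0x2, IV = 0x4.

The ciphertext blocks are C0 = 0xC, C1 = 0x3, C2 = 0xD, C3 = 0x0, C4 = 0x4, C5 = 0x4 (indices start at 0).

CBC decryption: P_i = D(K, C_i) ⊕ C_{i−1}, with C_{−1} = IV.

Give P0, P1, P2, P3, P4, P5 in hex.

P0 = 0xA, P1 = 0xD, P2 = 0xC, P3 = 0xF, P4 = 0x6, P5 = 0x2

P0: D(K, 0xC) = 0xE; 0xE ⊕ 0x4 = 0xA.
P1: D(K, 0x3) = 0x1; 0x1 ⊕ 0xC = 0xD.
P2: D(K, 0xD) = 0xF; 0xF ⊕ 0x3 = 0xC.
P3: D(K, 0x0) = 0x2; 0x2 ⊕ 0xD = 0xF.
P4: D(K, 0x4) = 0x6; 0x6 ⊕ 0x0 = 0x6.
P5: D(K, 0x4) = 0x6; 0x6 ⊕ 0x4 = 0x2.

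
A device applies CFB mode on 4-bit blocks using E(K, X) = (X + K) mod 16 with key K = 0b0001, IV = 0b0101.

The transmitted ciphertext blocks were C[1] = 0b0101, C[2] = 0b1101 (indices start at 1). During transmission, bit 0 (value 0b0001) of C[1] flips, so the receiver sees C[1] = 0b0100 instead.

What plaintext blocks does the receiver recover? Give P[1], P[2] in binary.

P[1] = 0b0010, P[2] = 0b1000

CFB decryption: P_i = C_i ⊕ E(K, C_{i−1}), with C_{0} = IV.
Only C[1] changed, to 0b0100. In CFB, a change in C_i flips the same bit in P_i and garbles P_{i+1}. Decrypting the received ciphertext:
P[1]: E(K, 0b0101) = 0b0110; 0b0100 ⊕ 0b0110 = 0b0010.
P[2]: E(K, 0b0100) = 0b0101; 0b1101 ⊕ 0b0101 = 0b1000.
Blocks that differ from the original plaintext: P[1], P[2].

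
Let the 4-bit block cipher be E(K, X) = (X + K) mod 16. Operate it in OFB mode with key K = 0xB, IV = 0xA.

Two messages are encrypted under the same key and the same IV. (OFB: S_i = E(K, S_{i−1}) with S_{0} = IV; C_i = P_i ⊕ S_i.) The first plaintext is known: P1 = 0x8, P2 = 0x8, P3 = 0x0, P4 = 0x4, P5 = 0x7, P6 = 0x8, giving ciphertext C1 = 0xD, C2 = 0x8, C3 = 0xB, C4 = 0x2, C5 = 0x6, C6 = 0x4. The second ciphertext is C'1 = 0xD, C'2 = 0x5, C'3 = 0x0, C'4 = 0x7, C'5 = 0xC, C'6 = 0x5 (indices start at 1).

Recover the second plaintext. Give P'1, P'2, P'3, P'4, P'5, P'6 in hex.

P'1 = 0x8, P'2 = 0x5, P'3 = 0xB, P'4 = 0x1, P'5 = 0xD, P'6 = 0x9

In OFB with a reused IV, both messages share the same keystream S_i, so C_i ⊕ C'_i = P_i ⊕ P'_i and thus P'_i = P_i ⊕ C_i ⊕ C'_i.
P'1: 0x8 ⊕ 0xD ⊕ 0xD = 0x8.
P'2: 0x8 ⊕ 0x8 ⊕ 0x5 = 0x5.
P'3: 0x0 ⊕ 0xB ⊕ 0x0 = 0xB.
P'4: 0x4 ⊕ 0x2 ⊕ 0x7 = 0x1.
P'5: 0x7 ⊕ 0x6 ⊕ 0xC = 0xD.
P'6: 0x8 ⊕ 0x4 ⊕ 0x5 = 0x9.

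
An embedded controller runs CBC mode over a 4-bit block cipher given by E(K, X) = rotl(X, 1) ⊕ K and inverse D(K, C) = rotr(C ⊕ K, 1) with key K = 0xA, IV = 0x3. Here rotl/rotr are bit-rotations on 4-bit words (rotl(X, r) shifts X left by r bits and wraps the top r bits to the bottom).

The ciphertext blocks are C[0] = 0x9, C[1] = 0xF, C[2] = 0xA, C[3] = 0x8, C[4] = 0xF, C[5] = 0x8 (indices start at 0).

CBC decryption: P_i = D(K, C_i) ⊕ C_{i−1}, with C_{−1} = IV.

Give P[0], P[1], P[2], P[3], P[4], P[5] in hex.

P[0] = 0xA, P[1] = 0x3, P[2] = 0xF, P[3] = 0xB, P[4] = 0x2, P[5] = 0xE

P[0]: D(K, 0x9) = 0x9; 0x9 ⊕ 0x3 = 0xA.
P[1]: D(K, 0xF) = 0xA; 0xA ⊕ 0x9 = 0x3.
P[2]: D(K, 0xA) = 0x0; 0x0 ⊕ 0xF = 0xF.
P[3]: D(K, 0x8) = 0x1; 0x1 ⊕ 0xA = 0xB.
P[4]: D(K, 0xF) = 0xA; 0xA ⊕ 0x8 = 0x2.
P[5]: D(K, 0x8) = 0x1; 0x1 ⊕ 0xF = 0xE.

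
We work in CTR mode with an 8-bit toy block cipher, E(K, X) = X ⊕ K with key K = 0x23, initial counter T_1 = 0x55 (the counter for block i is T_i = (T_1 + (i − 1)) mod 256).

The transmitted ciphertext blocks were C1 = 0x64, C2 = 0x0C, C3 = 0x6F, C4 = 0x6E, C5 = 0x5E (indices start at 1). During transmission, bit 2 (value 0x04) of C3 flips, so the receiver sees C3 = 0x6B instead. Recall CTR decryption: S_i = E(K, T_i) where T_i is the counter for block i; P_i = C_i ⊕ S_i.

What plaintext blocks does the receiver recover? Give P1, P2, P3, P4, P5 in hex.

P1 = 0x12, P2 = 0x79, P3 = 0x1F, P4 = 0x15, P5 = 0x24

Only C3 changed, to 0x6B. In CTR, a change in C_i flips the same bit in P_i only; the keystream is unaffected. Decrypting the received ciphertext:
P1: T = 0x55, S = E(K, T) = 0x76; 0x64 ⊕ 0x76 = 0x12.
P2: T = 0x56, S = E(K, T) = 0x75; 0x0C ⊕ 0x75 = 0x79.
P3: T = 0x57, S = E(K, T) = 0x74; 0x6B ⊕ 0x74 = 0x1F.
P4: T = 0x58, S = E(K, T) = 0x7B; 0x6E ⊕ 0x7B = 0x15.
P5: T = 0x59, S = E(K, T) = 0x7A; 0x5E ⊕ 0x7A = 0x24.
Blocks that differ from the original plaintext: P3.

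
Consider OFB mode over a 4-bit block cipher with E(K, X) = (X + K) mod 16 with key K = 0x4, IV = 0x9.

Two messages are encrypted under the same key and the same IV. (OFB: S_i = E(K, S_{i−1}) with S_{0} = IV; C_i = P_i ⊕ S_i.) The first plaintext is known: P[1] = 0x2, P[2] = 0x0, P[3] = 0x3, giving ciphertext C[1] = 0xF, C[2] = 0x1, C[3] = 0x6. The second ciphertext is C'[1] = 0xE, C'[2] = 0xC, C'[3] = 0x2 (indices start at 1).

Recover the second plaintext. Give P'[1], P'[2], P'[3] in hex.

In OFB with a reused IV, both messages share the same keystream S_i, so C_i ⊕ C'_i = P_i ⊕ P'_i and thus P'_i = P_i ⊕ C_i ⊕ C'_i.
P'[1]: 0x2 ⊕ 0xF ⊕ 0xE = 0x3.
P'[2]: 0x0 ⊕ 0x1 ⊕ 0xC = 0xD.
P'[3]: 0x3 ⊕ 0x6 ⊕ 0x2 = 0x7.

P'[1] = 0x3, P'[2] = 0xD, P'[3] = 0x7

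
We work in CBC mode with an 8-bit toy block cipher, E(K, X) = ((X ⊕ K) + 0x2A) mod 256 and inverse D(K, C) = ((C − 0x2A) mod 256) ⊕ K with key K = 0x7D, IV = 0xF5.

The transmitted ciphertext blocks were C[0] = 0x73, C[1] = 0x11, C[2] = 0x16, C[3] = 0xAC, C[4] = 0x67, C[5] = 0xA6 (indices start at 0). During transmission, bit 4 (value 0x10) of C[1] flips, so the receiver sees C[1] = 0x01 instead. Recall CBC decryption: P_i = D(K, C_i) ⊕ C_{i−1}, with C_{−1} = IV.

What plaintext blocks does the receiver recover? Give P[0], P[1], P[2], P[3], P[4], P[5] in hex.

Only C[1] changed, to 0x01. In CBC, a change in C_i garbles P_i and flips the same bit in P_{i+1}. Decrypting the received ciphertext:
P[0]: D(K, 0x73) = 0x34; 0x34 ⊕ 0xF5 = 0xC1.
P[1]: D(K, 0x01) = 0xAA; 0xAA ⊕ 0x73 = 0xD9.
P[2]: D(K, 0x16) = 0x91; 0x91 ⊕ 0x01 = 0x90.
P[3]: D(K, 0xAC) = 0xFF; 0xFF ⊕ 0x16 = 0xE9.
P[4]: D(K, 0x67) = 0x40; 0x40 ⊕ 0xAC = 0xEC.
P[5]: D(K, 0xA6) = 0x01; 0x01 ⊕ 0x67 = 0x66.
Blocks that differ from the original plaintext: P[1], P[2].

P[0] = 0xC1, P[1] = 0xD9, P[2] = 0x90, P[3] = 0xE9, P[4] = 0xEC, P[5] = 0x66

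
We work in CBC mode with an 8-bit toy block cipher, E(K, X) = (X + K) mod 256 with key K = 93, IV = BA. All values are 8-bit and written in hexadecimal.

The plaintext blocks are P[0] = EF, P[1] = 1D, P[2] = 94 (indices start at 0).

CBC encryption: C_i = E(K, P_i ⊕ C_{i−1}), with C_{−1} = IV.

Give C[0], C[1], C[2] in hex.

C[0] = E8, C[1] = 88, C[2] = AF

C[0]: P[0] ⊕ BA = 55; E(K, 55) = E8.
C[1]: P[1] ⊕ E8 = F5; E(K, F5) = 88.
C[2]: P[2] ⊕ 88 = 1C; E(K, 1C) = AF.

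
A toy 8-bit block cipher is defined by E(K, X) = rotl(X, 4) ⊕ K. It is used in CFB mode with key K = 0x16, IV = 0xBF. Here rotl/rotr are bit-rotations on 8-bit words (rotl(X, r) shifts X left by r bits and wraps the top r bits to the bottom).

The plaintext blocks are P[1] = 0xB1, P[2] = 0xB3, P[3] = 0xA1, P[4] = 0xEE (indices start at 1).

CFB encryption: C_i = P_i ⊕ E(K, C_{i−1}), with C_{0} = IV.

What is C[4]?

C[4] = 0xE3

C[1]: E(K, 0xBF) = 0xED; 0xB1 ⊕ 0xED = 0x5C.
C[2]: E(K, 0x5C) = 0xD3; 0xB3 ⊕ 0xD3 = 0x60.
C[3]: E(K, 0x60) = 0x10; 0xA1 ⊕ 0x10 = 0xB1.
C[4]: E(K, 0xB1) = 0x0D; 0xEE ⊕ 0x0D = 0xE3.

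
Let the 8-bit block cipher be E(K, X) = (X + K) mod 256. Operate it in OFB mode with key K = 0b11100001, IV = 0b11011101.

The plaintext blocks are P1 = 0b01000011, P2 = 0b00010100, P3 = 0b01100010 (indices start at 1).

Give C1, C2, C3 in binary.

OFB encryption: S_i = E(K, S_{i−1}) with S_{0} = IV; C_i = P_i ⊕ S_i.
C1: S = E(K, 0b11011101) = 0b10111110; 0b01000011 ⊕ 0b10111110 = 0b11111101.
C2: S = E(K, 0b10111110) = 0b10011111; 0b00010100 ⊕ 0b10011111 = 0b10001011.
C3: S = E(K, 0b10011111) = 0b10000000; 0b01100010 ⊕ 0b10000000 = 0b11100010.

C1 = 0b11111101, C2 = 0b10001011, C3 = 0b11100010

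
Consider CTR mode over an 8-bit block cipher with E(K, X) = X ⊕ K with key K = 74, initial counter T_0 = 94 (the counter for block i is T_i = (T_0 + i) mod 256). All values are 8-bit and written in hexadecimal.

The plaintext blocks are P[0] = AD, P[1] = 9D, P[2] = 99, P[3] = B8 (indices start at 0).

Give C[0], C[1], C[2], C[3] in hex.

C[0] = 4D, C[1] = 7C, C[2] = 7B, C[3] = 5B

CTR encryption: S_i = E(K, T_i) where T_i is the counter for block i; C_i = P_i ⊕ S_i.
C[0]: T = 94, S = E(K, T) = E0; AD ⊕ E0 = 4D.
C[1]: T = 95, S = E(K, T) = E1; 9D ⊕ E1 = 7C.
C[2]: T = 96, S = E(K, T) = E2; 99 ⊕ E2 = 7B.
C[3]: T = 97, S = E(K, T) = E3; B8 ⊕ E3 = 5B.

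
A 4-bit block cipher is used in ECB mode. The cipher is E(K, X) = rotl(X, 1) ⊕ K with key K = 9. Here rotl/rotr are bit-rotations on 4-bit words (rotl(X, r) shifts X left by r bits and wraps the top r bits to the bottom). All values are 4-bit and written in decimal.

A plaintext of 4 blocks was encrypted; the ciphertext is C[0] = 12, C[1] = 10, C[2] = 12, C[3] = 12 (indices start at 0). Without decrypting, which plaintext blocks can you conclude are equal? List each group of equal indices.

P[0] = P[2] = P[3]

ECB encrypts each block independently with the same key, so equal ciphertext blocks imply equal plaintext blocks.
C[0] = C[2] = C[3] = 12, so P[0] = P[2] = P[3].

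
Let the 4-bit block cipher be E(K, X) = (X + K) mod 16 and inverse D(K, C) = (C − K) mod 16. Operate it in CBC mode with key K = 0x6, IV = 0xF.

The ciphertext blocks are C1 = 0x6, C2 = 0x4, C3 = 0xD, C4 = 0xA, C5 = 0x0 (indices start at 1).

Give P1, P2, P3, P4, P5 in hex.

CBC decryption: P_i = D(K, C_i) ⊕ C_{i−1}, with C_{0} = IV.
P1: D(K, 0x6) = 0x0; 0x0 ⊕ 0xF = 0xF.
P2: D(K, 0x4) = 0xE; 0xE ⊕ 0x6 = 0x8.
P3: D(K, 0xD) = 0x7; 0x7 ⊕ 0x4 = 0x3.
P4: D(K, 0xA) = 0x4; 0x4 ⊕ 0xD = 0x9.
P5: D(K, 0x0) = 0xA; 0xA ⊕ 0xA = 0x0.

P1 = 0xF, P2 = 0x8, P3 = 0x3, P4 = 0x9, P5 = 0x0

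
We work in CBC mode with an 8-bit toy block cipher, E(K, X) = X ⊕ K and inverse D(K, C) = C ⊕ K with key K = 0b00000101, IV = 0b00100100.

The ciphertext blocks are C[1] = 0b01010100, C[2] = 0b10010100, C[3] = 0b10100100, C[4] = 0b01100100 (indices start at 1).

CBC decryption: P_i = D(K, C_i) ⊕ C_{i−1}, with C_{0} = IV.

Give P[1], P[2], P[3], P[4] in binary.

P[1] = 0b01110101, P[2] = 0b11000101, P[3] = 0b00110101, P[4] = 0b11000101

P[1]: D(K, 0b01010100) = 0b01010001; 0b01010001 ⊕ 0b00100100 = 0b01110101.
P[2]: D(K, 0b10010100) = 0b10010001; 0b10010001 ⊕ 0b01010100 = 0b11000101.
P[3]: D(K, 0b10100100) = 0b10100001; 0b10100001 ⊕ 0b10010100 = 0b00110101.
P[4]: D(K, 0b01100100) = 0b01100001; 0b01100001 ⊕ 0b10100100 = 0b11000101.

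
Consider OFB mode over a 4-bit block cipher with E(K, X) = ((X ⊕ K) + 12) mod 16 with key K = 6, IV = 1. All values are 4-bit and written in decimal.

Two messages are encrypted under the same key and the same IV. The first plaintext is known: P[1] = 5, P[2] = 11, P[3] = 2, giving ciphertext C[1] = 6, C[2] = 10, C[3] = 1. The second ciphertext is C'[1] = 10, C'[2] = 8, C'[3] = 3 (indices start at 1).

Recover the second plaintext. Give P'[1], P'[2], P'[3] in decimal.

P'[1] = 9, P'[2] = 9, P'[3] = 0

In OFB with a reused IV, both messages share the same keystream S_i, so C_i ⊕ C'_i = P_i ⊕ P'_i and thus P'_i = P_i ⊕ C_i ⊕ C'_i.
P'[1]: 5 ⊕ 6 ⊕ 10 = 9.
P'[2]: 11 ⊕ 10 ⊕ 8 = 9.
P'[3]: 2 ⊕ 1 ⊕ 3 = 0.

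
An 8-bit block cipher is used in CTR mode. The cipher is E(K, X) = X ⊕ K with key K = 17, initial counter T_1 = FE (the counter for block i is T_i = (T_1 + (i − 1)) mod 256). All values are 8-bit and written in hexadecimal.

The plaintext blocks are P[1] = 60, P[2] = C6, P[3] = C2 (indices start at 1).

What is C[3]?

C[3] = D5

CTR encryption: S_i = E(K, T_i) where T_i is the counter for block i; C_i = P_i ⊕ S_i.
C[1]: T = FE, S = E(K, T) = E9; 60 ⊕ E9 = 89.
C[2]: T = FF, S = E(K, T) = E8; C6 ⊕ E8 = 2E.
C[3]: T = 00, S = E(K, T) = 17; C2 ⊕ 17 = D5.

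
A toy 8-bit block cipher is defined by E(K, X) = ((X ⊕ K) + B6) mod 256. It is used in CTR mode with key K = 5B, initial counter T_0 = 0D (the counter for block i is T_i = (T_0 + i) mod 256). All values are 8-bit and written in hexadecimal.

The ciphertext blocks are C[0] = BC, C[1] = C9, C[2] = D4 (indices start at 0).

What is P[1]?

CTR decryption: S_i = E(K, T_i) where T_i is the counter for block i; P_i = C_i ⊕ S_i.
P[1]: T = 0E, S = E(K, T) = 0B; C9 ⊕ 0B = C2.

P[1] = C2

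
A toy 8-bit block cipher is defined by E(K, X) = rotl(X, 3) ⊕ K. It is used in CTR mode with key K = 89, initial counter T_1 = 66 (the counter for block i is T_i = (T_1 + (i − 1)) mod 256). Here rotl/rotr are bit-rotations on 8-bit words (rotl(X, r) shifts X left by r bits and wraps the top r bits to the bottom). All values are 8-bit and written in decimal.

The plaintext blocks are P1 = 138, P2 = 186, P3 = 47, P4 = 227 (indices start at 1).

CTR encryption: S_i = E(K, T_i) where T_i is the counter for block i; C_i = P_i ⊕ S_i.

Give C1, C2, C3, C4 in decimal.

C1: T = 66, S = E(K, T) = 75; 138 ⊕ 75 = 193.
C2: T = 67, S = E(K, T) = 67; 186 ⊕ 67 = 249.
C3: T = 68, S = E(K, T) = 123; 47 ⊕ 123 = 84.
C4: T = 69, S = E(K, T) = 115; 227 ⊕ 115 = 144.

C1 = 193, C2 = 249, C3 = 84, C4 = 144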